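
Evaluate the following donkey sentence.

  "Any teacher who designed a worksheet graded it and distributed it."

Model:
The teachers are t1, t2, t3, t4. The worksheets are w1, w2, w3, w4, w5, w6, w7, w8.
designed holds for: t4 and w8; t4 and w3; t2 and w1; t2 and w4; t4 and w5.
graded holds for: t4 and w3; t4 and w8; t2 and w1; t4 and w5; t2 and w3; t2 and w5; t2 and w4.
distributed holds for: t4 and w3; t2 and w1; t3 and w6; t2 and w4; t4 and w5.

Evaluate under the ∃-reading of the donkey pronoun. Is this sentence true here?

"it" takes "a worksheet" as antecedent — a donkey pronoun bound across the clause boundary.
Weak reading: every teacher t with some designed-worksheet has at least one designed-worksheet w such that graded(t,w) ∧ distributed(t,w).
Per teacher: t2:✓  t4:✓
Every teacher in the restrictor has a witness.

True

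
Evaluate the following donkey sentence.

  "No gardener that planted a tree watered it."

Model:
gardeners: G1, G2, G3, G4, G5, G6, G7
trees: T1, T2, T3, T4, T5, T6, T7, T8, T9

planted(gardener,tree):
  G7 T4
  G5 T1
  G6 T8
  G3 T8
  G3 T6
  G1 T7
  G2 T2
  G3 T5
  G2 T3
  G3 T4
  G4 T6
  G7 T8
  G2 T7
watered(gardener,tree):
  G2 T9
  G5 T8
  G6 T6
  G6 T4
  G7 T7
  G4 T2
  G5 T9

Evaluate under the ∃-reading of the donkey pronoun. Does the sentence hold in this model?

True

"it" takes "a tree" as antecedent — a donkey pronoun bound across the clause boundary.
Truth condition: for no (g,t) with planted(g,t) does watered(g,t) hold.
Restrictor pairs — does the scope hold? (G1,T7):fails  (G2,T2):fails  (G2,T3):fails  (G2,T7):fails  (G3,T4):fails  (G3,T5):fails  (G3,T6):fails  (G3,T8):fails  (G4,T6):fails  (G5,T1):fails  (G6,T8):fails  (G7,T4):fails  (G7,T8):fails
Scope holds for no restrictor pair, so the sentence is true.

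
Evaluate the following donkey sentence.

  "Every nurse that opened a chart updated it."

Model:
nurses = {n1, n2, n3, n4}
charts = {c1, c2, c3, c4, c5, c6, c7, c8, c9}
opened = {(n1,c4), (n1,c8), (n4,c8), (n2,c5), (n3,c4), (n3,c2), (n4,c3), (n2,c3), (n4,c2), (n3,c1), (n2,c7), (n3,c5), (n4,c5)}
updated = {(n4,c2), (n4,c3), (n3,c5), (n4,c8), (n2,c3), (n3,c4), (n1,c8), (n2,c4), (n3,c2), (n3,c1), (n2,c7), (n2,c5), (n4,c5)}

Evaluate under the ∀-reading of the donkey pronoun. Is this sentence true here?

"it" takes "a chart" as antecedent — a donkey pronoun bound across the clause boundary.
Strong reading: for every (n,c) with opened(n,c), updated(n,c).
Restrictor pairs: (n1,c4) ✗  (n1,c8) ✓  (n2,c3) ✓  (n2,c5) ✓  (n2,c7) ✓  (n3,c1) ✓  (n3,c2) ✓  (n3,c4) ✓  (n3,c5) ✓  (n4,c2) ✓  (n4,c3) ✓  (n4,c5) ✓  (n4,c8) ✓
Counterexample: (n1,c4) is in opened but fails the scope.

False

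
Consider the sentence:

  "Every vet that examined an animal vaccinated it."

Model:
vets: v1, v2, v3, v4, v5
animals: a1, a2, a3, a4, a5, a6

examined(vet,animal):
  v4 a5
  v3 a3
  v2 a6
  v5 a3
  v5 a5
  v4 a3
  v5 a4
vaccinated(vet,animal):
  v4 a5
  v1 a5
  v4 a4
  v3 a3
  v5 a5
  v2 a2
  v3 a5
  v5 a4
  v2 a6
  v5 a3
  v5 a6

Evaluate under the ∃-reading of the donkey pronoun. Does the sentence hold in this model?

"it" takes "an animal" as antecedent — a donkey pronoun bound across the clause boundary.
Weak reading: every vet v with some examined-animal has at least one examined-animal a such that vaccinated(v,a).
Per vet: v2:✓  v3:✓  v4:✓  v5:✓
Every vet in the restrictor has a witness.

True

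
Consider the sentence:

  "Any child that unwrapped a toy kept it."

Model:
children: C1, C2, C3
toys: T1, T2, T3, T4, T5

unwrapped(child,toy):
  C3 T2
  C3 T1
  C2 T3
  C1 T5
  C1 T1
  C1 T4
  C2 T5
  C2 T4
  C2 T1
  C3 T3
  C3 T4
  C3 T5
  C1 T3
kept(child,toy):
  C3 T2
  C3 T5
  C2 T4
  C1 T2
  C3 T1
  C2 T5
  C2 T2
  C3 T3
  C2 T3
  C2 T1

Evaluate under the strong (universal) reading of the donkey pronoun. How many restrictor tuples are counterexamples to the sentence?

"it" takes "a toy" as antecedent — a donkey pronoun bound across the clause boundary.
Strong reading: for every (c,t) with unwrapped(c,t), kept(c,t).
Restrictor pairs: (C1,T1) ✗  (C1,T3) ✗  (C1,T4) ✗  (C1,T5) ✗  (C2,T1) ✓  (C2,T3) ✓  (C2,T4) ✓  (C2,T5) ✓  (C3,T1) ✓  (C3,T2) ✓  (C3,T3) ✓  (C3,T4) ✗  (C3,T5) ✓
Counterexamples (restrictor pairs failing the scope): 5.

5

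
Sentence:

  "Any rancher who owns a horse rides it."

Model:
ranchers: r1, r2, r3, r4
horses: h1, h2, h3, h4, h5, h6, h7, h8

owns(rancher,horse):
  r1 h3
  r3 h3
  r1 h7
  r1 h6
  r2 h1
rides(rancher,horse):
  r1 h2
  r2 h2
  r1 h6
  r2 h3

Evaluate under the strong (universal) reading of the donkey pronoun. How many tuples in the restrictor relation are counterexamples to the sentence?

4

"it" takes "a horse" as antecedent — a donkey pronoun bound across the clause boundary.
Strong reading: for every (r,h) with owns(r,h), rides(r,h).
Restrictor pairs: (r1,h3) ✗  (r1,h6) ✓  (r1,h7) ✗  (r2,h1) ✗  (r3,h3) ✗
Counterexamples (restrictor pairs failing the scope): 4.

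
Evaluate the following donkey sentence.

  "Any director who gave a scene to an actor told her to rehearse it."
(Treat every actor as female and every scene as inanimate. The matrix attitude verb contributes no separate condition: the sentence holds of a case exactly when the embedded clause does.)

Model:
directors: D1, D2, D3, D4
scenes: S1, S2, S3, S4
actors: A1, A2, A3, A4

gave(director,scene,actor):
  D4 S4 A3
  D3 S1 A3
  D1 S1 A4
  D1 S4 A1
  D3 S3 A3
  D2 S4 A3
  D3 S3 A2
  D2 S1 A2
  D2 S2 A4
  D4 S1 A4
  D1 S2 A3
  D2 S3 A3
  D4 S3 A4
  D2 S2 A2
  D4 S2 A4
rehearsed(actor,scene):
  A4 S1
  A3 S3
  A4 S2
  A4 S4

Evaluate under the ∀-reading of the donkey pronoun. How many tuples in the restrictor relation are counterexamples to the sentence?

9

"her" takes "an actor" as antecedent and "it" takes "a scene"; both are donkey pronouns co-varying with the restrictor.
Strong reading: for every (d,s,a) with gave(d,s,a), rehearsed(a,s).
Restrictor triples: (D1,S1,A4)→rehearsed(A4,S1) ✓  (D1,S2,A3)→rehearsed(A3,S2) ✗  (D1,S4,A1)→rehearsed(A1,S4) ✗  (D2,S1,A2)→rehearsed(A2,S1) ✗  (D2,S2,A2)→rehearsed(A2,S2) ✗  (D2,S2,A4)→rehearsed(A4,S2) ✓  (D2,S3,A3)→rehearsed(A3,S3) ✓  (D2,S4,A3)→rehearsed(A3,S4) ✗  (D3,S1,A3)→rehearsed(A3,S1) ✗  (D3,S3,A2)→rehearsed(A2,S3) ✗  (D3,S3,A3)→rehearsed(A3,S3) ✓  (D4,S1,A4)→rehearsed(A4,S1) ✓  (D4,S2,A4)→rehearsed(A4,S2) ✓  (D4,S3,A4)→rehearsed(A4,S3) ✗  (D4,S4,A3)→rehearsed(A3,S4) ✗
Counterexamples (restrictor triples failing the scope): 9.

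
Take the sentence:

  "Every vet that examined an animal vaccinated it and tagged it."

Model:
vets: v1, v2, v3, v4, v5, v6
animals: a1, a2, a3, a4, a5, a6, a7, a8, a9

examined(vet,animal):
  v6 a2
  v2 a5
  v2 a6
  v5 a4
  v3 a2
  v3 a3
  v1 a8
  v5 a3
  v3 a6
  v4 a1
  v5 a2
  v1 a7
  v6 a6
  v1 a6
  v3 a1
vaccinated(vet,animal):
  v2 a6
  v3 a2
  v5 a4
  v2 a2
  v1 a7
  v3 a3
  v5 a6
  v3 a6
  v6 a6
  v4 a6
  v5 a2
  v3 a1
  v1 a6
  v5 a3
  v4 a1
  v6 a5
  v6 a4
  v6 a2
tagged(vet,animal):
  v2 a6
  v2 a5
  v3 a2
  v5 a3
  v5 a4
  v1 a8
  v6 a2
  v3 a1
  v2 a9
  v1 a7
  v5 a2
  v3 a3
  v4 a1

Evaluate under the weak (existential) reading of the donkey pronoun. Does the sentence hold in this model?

"it" takes "an animal" as antecedent — a donkey pronoun bound across the clause boundary.
Weak reading: every vet v with some examined-animal has at least one examined-animal a such that vaccinated(v,a) ∧ tagged(v,a).
Per vet: v1:✓  v2:✓  v3:✓  v4:✓  v5:✓  v6:✓
Every vet in the restrictor has a witness.

True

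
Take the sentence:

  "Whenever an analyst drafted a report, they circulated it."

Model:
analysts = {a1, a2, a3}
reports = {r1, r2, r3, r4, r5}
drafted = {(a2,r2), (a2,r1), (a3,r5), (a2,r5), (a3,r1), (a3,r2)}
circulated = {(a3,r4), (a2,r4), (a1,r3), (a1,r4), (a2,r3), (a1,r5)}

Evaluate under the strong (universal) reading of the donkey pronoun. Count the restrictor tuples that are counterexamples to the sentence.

6

"it" takes "a report" as antecedent — a donkey pronoun bound across the clause boundary.
Strong reading: for every (a,r) with drafted(a,r), circulated(a,r).
Restrictor pairs: (a2,r1) ✗  (a2,r2) ✗  (a2,r5) ✗  (a3,r1) ✗  (a3,r2) ✗  (a3,r5) ✗
Counterexamples (restrictor pairs failing the scope): 6.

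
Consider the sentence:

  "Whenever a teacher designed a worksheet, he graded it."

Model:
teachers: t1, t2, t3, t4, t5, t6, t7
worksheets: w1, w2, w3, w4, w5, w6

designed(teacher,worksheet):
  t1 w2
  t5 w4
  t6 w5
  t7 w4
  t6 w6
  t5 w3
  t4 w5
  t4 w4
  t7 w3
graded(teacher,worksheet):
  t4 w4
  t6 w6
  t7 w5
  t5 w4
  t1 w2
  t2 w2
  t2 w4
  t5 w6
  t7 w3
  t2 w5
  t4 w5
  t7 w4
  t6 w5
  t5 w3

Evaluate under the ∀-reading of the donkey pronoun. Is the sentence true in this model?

"it" takes "a worksheet" as antecedent — a donkey pronoun bound across the clause boundary.
Strong reading: for every (t,w) with designed(t,w), graded(t,w).
Restrictor pairs: (t1,w2) ✓  (t4,w4) ✓  (t4,w5) ✓  (t5,w3) ✓  (t5,w4) ✓  (t6,w5) ✓  (t6,w6) ✓  (t7,w3) ✓  (t7,w4) ✓
Every restrictor pair satisfies the scope.

True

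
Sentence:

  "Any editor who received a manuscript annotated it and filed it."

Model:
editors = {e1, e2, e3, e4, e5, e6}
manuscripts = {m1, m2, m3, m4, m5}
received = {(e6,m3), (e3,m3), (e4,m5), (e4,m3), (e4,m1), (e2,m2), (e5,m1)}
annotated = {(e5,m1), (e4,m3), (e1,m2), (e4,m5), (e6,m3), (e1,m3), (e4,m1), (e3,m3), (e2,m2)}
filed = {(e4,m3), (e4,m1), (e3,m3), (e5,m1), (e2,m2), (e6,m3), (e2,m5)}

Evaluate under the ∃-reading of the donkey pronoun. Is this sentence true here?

"it" takes "a manuscript" as antecedent — a donkey pronoun bound across the clause boundary.
Weak reading: every editor e with some received-manuscript has at least one received-manuscript m such that annotated(e,m) ∧ filed(e,m).
Per editor: e2:✓  e3:✓  e4:✓  e5:✓  e6:✓
Every editor in the restrictor has a witness.

True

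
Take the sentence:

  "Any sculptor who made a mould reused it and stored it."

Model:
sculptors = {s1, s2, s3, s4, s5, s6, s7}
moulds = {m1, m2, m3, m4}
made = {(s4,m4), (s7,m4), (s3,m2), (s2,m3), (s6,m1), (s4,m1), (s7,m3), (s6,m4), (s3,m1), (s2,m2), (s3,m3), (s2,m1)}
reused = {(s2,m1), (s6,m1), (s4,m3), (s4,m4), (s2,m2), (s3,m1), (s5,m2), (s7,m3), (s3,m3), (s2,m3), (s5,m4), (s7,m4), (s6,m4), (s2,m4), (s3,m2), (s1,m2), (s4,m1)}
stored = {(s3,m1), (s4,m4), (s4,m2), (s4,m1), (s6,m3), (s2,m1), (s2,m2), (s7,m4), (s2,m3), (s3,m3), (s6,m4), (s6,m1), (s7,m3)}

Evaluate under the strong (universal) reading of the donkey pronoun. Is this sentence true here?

False

"it" takes "a mould" as antecedent — a donkey pronoun bound across the clause boundary.
Strong reading: for every (s,m) with made(s,m), reused(s,m) ∧ stored(s,m).
Restrictor pairs: (s2,m1) ✓  (s2,m2) ✓  (s2,m3) ✓  (s3,m1) ✓  (s3,m2) ✗  (s3,m3) ✓  (s4,m1) ✓  (s4,m4) ✓  (s6,m1) ✓  (s6,m4) ✓  (s7,m3) ✓  (s7,m4) ✓
Counterexample: (s3,m2) is in made but fails the scope.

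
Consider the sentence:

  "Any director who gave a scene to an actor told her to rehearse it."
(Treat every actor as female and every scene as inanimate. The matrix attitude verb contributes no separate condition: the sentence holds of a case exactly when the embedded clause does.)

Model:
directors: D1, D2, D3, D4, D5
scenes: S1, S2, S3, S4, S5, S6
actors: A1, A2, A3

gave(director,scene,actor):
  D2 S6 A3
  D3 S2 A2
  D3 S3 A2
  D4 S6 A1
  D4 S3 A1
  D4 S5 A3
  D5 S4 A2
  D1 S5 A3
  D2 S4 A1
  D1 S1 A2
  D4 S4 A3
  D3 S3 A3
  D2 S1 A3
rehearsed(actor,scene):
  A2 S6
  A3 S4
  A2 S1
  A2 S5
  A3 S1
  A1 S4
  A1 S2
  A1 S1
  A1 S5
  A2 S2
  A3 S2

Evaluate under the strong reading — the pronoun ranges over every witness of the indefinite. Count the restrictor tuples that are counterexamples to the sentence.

8

"her" takes "an actor" as antecedent and "it" takes "a scene"; both are donkey pronouns co-varying with the restrictor.
Strong reading: for every (d,s,a) with gave(d,s,a), rehearsed(a,s).
Restrictor triples: (D1,S1,A2)→rehearsed(A2,S1) ✓  (D1,S5,A3)→rehearsed(A3,S5) ✗  (D2,S1,A3)→rehearsed(A3,S1) ✓  (D2,S4,A1)→rehearsed(A1,S4) ✓  (D2,S6,A3)→rehearsed(A3,S6) ✗  (D3,S2,A2)→rehearsed(A2,S2) ✓  (D3,S3,A2)→rehearsed(A2,S3) ✗  (D3,S3,A3)→rehearsed(A3,S3) ✗  (D4,S3,A1)→rehearsed(A1,S3) ✗  (D4,S4,A3)→rehearsed(A3,S4) ✓  (D4,S5,A3)→rehearsed(A3,S5) ✗  (D4,S6,A1)→rehearsed(A1,S6) ✗  (D5,S4,A2)→rehearsed(A2,S4) ✗
Counterexamples (restrictor triples failing the scope): 8.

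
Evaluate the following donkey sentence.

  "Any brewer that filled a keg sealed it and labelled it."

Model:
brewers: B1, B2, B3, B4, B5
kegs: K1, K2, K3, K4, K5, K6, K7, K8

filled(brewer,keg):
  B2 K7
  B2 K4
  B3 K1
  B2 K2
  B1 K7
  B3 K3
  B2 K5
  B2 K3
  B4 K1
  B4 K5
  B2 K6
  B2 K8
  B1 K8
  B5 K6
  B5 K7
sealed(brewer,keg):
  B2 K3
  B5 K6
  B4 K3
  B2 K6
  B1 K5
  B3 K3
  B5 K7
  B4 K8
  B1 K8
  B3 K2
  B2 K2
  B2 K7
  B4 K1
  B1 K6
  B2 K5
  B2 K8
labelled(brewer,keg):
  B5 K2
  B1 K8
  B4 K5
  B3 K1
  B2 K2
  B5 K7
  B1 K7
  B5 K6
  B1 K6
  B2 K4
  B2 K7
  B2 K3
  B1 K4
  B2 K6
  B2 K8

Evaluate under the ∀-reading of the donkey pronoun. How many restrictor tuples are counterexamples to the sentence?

"it" takes "a keg" as antecedent — a donkey pronoun bound across the clause boundary.
Strong reading: for every (b,k) with filled(b,k), sealed(b,k) ∧ labelled(b,k).
Restrictor pairs: (B1,K7) ✗  (B1,K8) ✓  (B2,K2) ✓  (B2,K3) ✓  (B2,K4) ✗  (B2,K5) ✗  (B2,K6) ✓  (B2,K7) ✓  (B2,K8) ✓  (B3,K1) ✗  (B3,K3) ✗  (B4,K1) ✗  (B4,K5) ✗  (B5,K6) ✓  (B5,K7) ✓
Counterexamples (restrictor pairs failing the scope): 7.

7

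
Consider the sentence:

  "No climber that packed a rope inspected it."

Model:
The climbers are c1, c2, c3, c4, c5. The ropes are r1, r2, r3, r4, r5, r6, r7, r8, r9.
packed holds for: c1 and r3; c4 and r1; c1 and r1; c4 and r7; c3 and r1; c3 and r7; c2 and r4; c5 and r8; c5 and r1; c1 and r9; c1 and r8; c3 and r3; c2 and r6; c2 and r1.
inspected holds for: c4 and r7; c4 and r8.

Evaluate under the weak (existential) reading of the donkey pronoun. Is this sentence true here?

"it" takes "a rope" as antecedent — a donkey pronoun bound across the clause boundary.
Truth condition: for no (c,r) with packed(c,r) does inspected(c,r) hold.
Restrictor pairs — does the scope hold? (c1,r1):fails  (c1,r3):fails  (c1,r8):fails  (c1,r9):fails  (c2,r1):fails  (c2,r4):fails  (c2,r6):fails  (c3,r1):fails  (c3,r3):fails  (c3,r7):fails  (c4,r1):fails  (c4,r7):holds  (c5,r1):fails  (c5,r8):fails
Scope holds for 1 pair(s), so the sentence is false.

False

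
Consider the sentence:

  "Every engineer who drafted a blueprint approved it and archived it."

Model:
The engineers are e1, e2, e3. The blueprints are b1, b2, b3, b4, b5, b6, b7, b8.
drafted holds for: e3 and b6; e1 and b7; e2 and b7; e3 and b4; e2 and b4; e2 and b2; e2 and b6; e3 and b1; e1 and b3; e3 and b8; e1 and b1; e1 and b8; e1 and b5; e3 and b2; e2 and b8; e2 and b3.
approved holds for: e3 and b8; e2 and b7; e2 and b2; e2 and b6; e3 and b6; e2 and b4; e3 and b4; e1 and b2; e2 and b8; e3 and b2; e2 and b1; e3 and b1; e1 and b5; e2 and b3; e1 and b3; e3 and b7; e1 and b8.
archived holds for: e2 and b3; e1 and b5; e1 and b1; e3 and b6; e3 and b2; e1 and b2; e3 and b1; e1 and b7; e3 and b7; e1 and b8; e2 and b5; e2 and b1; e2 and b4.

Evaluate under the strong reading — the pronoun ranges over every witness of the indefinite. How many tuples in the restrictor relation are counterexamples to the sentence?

"it" takes "a blueprint" as antecedent — a donkey pronoun bound across the clause boundary.
Strong reading: for every (e,b) with drafted(e,b), approved(e,b) ∧ archived(e,b).
Restrictor pairs: (e1,b1) ✗  (e1,b3) ✗  (e1,b5) ✓  (e1,b7) ✗  (e1,b8) ✓  (e2,b2) ✗  (e2,b3) ✓  (e2,b4) ✓  (e2,b6) ✗  (e2,b7) ✗  (e2,b8) ✗  (e3,b1) ✓  (e3,b2) ✓  (e3,b4) ✗  (e3,b6) ✓  (e3,b8) ✗
Counterexamples (restrictor pairs failing the scope): 9.

9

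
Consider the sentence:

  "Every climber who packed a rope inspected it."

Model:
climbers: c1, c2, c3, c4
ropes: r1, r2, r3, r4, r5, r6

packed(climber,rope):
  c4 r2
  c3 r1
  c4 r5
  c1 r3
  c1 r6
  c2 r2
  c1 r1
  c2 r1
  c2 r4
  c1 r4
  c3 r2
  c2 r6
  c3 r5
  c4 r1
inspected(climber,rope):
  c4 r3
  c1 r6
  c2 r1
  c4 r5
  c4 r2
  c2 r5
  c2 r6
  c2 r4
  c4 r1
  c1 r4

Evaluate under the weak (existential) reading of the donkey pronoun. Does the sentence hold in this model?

False

"it" takes "a rope" as antecedent — a donkey pronoun bound across the clause boundary.
Weak reading: every climber c with some packed-rope has at least one packed-rope r such that inspected(c,r).
Per climber: c1:✓  c2:✓  c3:✗  c4:✓
c3 has no witness among its packed-ropes.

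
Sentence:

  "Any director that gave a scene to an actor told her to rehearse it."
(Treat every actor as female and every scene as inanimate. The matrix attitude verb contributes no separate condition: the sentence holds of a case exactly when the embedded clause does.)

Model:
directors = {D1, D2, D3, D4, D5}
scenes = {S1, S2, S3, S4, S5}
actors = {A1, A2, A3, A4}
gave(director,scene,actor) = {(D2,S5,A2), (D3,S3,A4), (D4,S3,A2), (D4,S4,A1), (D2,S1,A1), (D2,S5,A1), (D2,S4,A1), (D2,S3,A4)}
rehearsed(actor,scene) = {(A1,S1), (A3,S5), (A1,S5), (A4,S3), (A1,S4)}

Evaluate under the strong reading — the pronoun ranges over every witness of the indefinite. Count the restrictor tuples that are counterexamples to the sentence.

2

"her" takes "an actor" as antecedent and "it" takes "a scene"; both are donkey pronouns co-varying with the restrictor.
Strong reading: for every (d,s,a) with gave(d,s,a), rehearsed(a,s).
Restrictor triples: (D2,S1,A1)→rehearsed(A1,S1) ✓  (D2,S3,A4)→rehearsed(A4,S3) ✓  (D2,S4,A1)→rehearsed(A1,S4) ✓  (D2,S5,A1)→rehearsed(A1,S5) ✓  (D2,S5,A2)→rehearsed(A2,S5) ✗  (D3,S3,A4)→rehearsed(A4,S3) ✓  (D4,S3,A2)→rehearsed(A2,S3) ✗  (D4,S4,A1)→rehearsed(A1,S4) ✓
Counterexamples (restrictor triples failing the scope): 2.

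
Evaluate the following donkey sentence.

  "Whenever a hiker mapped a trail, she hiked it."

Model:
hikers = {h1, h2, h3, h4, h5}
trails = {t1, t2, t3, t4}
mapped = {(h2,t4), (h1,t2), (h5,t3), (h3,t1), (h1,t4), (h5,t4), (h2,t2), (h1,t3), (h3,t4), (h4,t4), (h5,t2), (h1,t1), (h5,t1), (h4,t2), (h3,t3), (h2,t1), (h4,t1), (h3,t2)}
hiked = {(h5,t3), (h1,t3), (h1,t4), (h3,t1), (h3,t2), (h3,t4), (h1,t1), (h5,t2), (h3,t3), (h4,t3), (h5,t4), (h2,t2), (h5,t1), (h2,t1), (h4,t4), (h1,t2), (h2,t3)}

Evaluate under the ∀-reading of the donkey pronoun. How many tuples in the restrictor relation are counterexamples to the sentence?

"it" takes "a trail" as antecedent — a donkey pronoun bound across the clause boundary.
Strong reading: for every (h,t) with mapped(h,t), hiked(h,t).
Restrictor pairs: (h1,t1) ✓  (h1,t2) ✓  (h1,t3) ✓  (h1,t4) ✓  (h2,t1) ✓  (h2,t2) ✓  (h2,t4) ✗  (h3,t1) ✓  (h3,t2) ✓  (h3,t3) ✓  (h3,t4) ✓  (h4,t1) ✗  (h4,t2) ✗  (h4,t4) ✓  (h5,t1) ✓  (h5,t2) ✓  (h5,t3) ✓  (h5,t4) ✓
Counterexamples (restrictor pairs failing the scope): 3.

3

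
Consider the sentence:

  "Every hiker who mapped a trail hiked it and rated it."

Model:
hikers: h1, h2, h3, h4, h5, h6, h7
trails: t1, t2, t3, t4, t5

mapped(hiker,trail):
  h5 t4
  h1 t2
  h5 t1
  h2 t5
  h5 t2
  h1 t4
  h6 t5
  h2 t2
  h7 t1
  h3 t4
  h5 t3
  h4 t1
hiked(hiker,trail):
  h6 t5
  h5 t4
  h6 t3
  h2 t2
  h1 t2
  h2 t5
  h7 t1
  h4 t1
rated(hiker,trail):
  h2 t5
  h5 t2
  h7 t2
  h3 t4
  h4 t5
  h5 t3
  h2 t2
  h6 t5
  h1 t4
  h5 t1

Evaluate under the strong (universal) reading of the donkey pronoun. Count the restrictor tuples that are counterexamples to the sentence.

9

"it" takes "a trail" as antecedent — a donkey pronoun bound across the clause boundary.
Strong reading: for every (h,t) with mapped(h,t), hiked(h,t) ∧ rated(h,t).
Restrictor pairs: (h1,t2) ✗  (h1,t4) ✗  (h2,t2) ✓  (h2,t5) ✓  (h3,t4) ✗  (h4,t1) ✗  (h5,t1) ✗  (h5,t2) ✗  (h5,t3) ✗  (h5,t4) ✗  (h6,t5) ✓  (h7,t1) ✗
Counterexamples (restrictor pairs failing the scope): 9.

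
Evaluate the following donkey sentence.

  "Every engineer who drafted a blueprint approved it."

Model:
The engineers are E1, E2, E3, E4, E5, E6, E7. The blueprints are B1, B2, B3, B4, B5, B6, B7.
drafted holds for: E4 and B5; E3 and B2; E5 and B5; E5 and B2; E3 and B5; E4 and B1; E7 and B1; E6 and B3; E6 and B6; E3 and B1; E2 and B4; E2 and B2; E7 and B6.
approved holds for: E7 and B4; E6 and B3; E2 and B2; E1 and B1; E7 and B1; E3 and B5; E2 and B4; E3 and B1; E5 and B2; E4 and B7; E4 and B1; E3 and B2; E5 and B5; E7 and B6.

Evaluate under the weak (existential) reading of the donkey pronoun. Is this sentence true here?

"it" takes "a blueprint" as antecedent — a donkey pronoun bound across the clause boundary.
Weak reading: every engineer e with some drafted-blueprint has at least one drafted-blueprint b such that approved(e,b).
Per engineer: E2:✓  E3:✓  E4:✓  E5:✓  E6:✓  E7:✓
Every engineer in the restrictor has a witness.

True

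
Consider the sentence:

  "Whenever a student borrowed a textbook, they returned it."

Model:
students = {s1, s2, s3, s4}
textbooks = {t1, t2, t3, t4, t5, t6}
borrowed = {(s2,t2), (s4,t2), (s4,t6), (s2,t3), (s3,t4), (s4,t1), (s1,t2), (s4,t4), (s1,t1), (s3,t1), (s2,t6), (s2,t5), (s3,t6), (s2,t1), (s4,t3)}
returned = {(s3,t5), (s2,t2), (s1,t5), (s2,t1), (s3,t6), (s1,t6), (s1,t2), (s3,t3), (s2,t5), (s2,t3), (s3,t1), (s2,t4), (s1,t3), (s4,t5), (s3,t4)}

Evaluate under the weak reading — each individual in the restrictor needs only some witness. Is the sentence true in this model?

False

"it" takes "a textbook" as antecedent — a donkey pronoun bound across the clause boundary.
Weak reading: every student s with some borrowed-textbook has at least one borrowed-textbook t such that returned(s,t).
Per student: s1:✓  s2:✓  s3:✓  s4:✗
s4 has no witness among its borrowed-textbooks.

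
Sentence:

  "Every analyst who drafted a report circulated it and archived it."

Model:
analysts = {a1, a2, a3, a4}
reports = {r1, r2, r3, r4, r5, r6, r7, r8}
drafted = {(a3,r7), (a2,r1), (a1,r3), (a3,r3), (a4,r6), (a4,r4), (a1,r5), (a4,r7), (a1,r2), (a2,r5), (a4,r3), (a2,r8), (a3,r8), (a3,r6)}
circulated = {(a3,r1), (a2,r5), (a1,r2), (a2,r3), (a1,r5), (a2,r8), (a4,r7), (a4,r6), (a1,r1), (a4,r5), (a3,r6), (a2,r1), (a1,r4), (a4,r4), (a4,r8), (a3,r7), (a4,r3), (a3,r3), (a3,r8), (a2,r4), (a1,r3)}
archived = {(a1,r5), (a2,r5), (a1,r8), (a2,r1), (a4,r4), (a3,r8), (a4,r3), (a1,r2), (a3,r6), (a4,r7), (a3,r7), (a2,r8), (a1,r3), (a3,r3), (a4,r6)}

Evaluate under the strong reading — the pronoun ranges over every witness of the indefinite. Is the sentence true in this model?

True

"it" takes "a report" as antecedent — a donkey pronoun bound across the clause boundary.
Strong reading: for every (a,r) with drafted(a,r), circulated(a,r) ∧ archived(a,r).
Restrictor pairs: (a1,r2) ✓  (a1,r3) ✓  (a1,r5) ✓  (a2,r1) ✓  (a2,r5) ✓  (a2,r8) ✓  (a3,r3) ✓  (a3,r6) ✓  (a3,r7) ✓  (a3,r8) ✓  (a4,r3) ✓  (a4,r4) ✓  (a4,r6) ✓  (a4,r7) ✓
Every restrictor pair satisfies the scope.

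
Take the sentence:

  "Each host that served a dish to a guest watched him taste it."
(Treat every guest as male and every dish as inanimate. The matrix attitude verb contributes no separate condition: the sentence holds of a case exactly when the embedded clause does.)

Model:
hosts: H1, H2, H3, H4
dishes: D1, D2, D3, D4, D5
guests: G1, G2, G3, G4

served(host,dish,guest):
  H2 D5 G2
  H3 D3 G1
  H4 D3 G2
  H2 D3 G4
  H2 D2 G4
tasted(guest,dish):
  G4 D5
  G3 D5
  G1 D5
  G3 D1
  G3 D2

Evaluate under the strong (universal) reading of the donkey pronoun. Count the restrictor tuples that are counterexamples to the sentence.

"him" takes "a guest" as antecedent and "it" takes "a dish"; both are donkey pronouns co-varying with the restrictor.
Strong reading: for every (h,d,g) with served(h,d,g), tasted(g,d).
Restrictor triples: (H2,D2,G4)→tasted(G4,D2) ✗  (H2,D3,G4)→tasted(G4,D3) ✗  (H2,D5,G2)→tasted(G2,D5) ✗  (H3,D3,G1)→tasted(G1,D3) ✗  (H4,D3,G2)→tasted(G2,D3) ✗
Counterexamples (restrictor triples failing the scope): 5.

5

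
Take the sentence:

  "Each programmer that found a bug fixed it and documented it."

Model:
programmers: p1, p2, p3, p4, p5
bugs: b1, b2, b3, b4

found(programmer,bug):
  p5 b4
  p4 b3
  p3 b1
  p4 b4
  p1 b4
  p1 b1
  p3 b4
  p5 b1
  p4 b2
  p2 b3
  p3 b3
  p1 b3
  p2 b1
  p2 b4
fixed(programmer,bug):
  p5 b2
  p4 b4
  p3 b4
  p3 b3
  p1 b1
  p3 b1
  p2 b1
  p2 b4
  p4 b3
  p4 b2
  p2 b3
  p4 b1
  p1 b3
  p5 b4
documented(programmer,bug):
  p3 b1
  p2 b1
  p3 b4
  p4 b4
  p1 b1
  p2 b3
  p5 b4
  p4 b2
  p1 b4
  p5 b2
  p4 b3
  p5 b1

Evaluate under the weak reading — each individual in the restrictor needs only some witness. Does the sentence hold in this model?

"it" takes "a bug" as antecedent — a donkey pronoun bound across the clause boundary.
Weak reading: every programmer p with some found-bug has at least one found-bug b such that fixed(p,b) ∧ documented(p,b).
Per programmer: p1:✓  p2:✓  p3:✓  p4:✓  p5:✓
Every programmer in the restrictor has a witness.

True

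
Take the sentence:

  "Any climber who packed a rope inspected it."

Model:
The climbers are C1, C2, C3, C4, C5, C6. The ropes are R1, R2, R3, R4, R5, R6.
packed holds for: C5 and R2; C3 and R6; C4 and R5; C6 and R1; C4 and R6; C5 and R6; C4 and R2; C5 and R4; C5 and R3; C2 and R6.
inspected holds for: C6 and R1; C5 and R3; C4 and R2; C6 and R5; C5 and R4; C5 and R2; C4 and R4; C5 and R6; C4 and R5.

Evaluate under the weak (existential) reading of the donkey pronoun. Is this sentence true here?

"it" takes "a rope" as antecedent — a donkey pronoun bound across the clause boundary.
Weak reading: every climber c with some packed-rope has at least one packed-rope r such that inspected(c,r).
Per climber: C2:✗  C3:✗  C4:✓  C5:✓  C6:✓
C2 has no witness among its packed-ropes.

False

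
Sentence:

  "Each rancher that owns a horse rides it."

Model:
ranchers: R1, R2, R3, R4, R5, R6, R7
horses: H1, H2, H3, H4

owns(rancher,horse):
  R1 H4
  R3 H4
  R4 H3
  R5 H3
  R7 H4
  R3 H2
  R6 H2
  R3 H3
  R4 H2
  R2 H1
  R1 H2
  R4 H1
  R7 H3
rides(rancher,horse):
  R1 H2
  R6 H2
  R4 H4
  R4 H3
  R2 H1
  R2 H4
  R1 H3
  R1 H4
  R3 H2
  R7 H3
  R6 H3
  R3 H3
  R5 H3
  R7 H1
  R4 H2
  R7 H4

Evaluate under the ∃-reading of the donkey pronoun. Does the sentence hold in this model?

"it" takes "a horse" as antecedent — a donkey pronoun bound across the clause boundary.
Weak reading: every rancher r with some owns-horse has at least one owns-horse h such that rides(r,h).
Per rancher: R1:✓  R2:✓  R3:✓  R4:✓  R5:✓  R6:✓  R7:✓
Every rancher in the restrictor has a witness.

True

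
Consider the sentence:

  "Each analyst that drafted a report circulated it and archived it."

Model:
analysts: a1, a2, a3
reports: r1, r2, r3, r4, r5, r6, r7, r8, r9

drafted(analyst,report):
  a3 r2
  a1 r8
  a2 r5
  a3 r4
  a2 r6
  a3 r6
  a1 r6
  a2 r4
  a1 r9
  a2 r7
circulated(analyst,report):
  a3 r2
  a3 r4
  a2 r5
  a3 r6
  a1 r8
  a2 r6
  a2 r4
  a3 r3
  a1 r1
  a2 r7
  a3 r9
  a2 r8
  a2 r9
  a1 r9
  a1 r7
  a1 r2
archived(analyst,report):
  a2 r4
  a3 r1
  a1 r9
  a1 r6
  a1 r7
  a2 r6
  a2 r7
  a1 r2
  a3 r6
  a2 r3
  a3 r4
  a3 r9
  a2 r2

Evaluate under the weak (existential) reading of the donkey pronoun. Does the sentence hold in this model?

True

"it" takes "a report" as antecedent — a donkey pronoun bound across the clause boundary.
Weak reading: every analyst a with some drafted-report has at least one drafted-report r such that circulated(a,r) ∧ archived(a,r).
Per analyst: a1:✓  a2:✓  a3:✓
Every analyst in the restrictor has a witness.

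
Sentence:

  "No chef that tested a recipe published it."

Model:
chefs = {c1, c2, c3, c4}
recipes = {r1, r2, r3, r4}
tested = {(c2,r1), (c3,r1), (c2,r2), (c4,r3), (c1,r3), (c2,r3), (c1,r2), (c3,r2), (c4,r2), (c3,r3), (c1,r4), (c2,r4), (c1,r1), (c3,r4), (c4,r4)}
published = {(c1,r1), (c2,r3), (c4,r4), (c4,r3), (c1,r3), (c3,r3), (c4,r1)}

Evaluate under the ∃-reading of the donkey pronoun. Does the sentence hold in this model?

False

"it" takes "a recipe" as antecedent — a donkey pronoun bound across the clause boundary.
Truth condition: for no (c,r) with tested(c,r) does published(c,r) hold.
Restrictor pairs — does the scope hold? (c1,r1):holds  (c1,r2):fails  (c1,r3):holds  (c1,r4):fails  (c2,r1):fails  (c2,r2):fails  (c2,r3):holds  (c2,r4):fails  (c3,r1):fails  (c3,r2):fails  (c3,r3):holds  (c3,r4):fails  (c4,r2):fails  (c4,r3):holds  (c4,r4):holds
Scope holds for 6 pair(s), so the sentence is false.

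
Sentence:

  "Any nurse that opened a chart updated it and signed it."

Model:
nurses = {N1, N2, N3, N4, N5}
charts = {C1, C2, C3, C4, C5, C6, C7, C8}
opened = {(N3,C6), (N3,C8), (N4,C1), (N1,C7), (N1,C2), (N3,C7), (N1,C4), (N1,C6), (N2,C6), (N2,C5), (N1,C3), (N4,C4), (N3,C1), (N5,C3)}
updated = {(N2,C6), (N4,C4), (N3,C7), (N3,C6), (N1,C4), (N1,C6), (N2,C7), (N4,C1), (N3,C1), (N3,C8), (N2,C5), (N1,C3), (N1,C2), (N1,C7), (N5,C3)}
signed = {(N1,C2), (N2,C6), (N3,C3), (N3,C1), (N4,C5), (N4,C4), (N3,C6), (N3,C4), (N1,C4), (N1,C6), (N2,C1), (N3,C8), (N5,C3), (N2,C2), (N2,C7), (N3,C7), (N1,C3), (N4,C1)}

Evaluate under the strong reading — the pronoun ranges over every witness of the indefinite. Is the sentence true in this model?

False

"it" takes "a chart" as antecedent — a donkey pronoun bound across the clause boundary.
Strong reading: for every (n,c) with opened(n,c), updated(n,c) ∧ signed(n,c).
Restrictor pairs: (N1,C2) ✓  (N1,C3) ✓  (N1,C4) ✓  (N1,C6) ✓  (N1,C7) ✗  (N2,C5) ✗  (N2,C6) ✓  (N3,C1) ✓  (N3,C6) ✓  (N3,C7) ✓  (N3,C8) ✓  (N4,C1) ✓  (N4,C4) ✓  (N5,C3) ✓
Counterexample: (N1,C7) is in opened but fails the scope.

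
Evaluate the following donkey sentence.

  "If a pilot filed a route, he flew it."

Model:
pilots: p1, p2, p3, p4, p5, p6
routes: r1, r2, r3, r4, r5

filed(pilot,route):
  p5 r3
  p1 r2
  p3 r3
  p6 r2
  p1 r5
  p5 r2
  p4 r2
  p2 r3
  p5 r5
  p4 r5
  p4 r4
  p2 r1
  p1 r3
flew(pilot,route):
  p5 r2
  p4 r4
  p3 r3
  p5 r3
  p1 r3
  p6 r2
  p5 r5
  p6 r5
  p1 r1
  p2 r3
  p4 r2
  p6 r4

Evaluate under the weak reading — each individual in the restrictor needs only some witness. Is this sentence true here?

True

"it" takes "a route" as antecedent — a donkey pronoun bound across the clause boundary.
Weak reading: every pilot p with some filed-route has at least one filed-route r such that flew(p,r).
Per pilot: p1:✓  p2:✓  p3:✓  p4:✓  p5:✓  p6:✓
Every pilot in the restrictor has a witness.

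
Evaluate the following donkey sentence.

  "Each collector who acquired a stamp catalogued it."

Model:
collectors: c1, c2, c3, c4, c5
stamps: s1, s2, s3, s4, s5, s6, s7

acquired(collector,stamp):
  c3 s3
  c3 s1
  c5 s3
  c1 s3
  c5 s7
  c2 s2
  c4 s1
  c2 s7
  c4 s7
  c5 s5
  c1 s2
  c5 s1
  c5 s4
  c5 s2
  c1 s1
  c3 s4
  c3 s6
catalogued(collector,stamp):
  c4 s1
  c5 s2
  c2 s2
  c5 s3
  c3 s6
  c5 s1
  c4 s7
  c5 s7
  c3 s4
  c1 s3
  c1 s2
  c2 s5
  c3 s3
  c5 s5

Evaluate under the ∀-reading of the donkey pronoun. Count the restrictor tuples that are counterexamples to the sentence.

"it" takes "a stamp" as antecedent — a donkey pronoun bound across the clause boundary.
Strong reading: for every (c,s) with acquired(c,s), catalogued(c,s).
Restrictor pairs: (c1,s1) ✗  (c1,s2) ✓  (c1,s3) ✓  (c2,s2) ✓  (c2,s7) ✗  (c3,s1) ✗  (c3,s3) ✓  (c3,s4) ✓  (c3,s6) ✓  (c4,s1) ✓  (c4,s7) ✓  (c5,s1) ✓  (c5,s2) ✓  (c5,s3) ✓  (c5,s4) ✗  (c5,s5) ✓  (c5,s7) ✓
Counterexamples (restrictor pairs failing the scope): 4.

4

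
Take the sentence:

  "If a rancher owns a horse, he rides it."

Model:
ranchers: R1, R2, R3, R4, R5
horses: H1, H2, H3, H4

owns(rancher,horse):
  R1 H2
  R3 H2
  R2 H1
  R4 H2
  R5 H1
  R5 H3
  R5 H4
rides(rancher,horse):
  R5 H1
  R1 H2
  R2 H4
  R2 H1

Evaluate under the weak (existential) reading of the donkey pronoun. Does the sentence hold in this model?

False

"it" takes "a horse" as antecedent — a donkey pronoun bound across the clause boundary.
Weak reading: every rancher r with some owns-horse has at least one owns-horse h such that rides(r,h).
Per rancher: R1:✓  R2:✓  R3:✗  R4:✗  R5:✓
R3 has no witness among its owns-horses.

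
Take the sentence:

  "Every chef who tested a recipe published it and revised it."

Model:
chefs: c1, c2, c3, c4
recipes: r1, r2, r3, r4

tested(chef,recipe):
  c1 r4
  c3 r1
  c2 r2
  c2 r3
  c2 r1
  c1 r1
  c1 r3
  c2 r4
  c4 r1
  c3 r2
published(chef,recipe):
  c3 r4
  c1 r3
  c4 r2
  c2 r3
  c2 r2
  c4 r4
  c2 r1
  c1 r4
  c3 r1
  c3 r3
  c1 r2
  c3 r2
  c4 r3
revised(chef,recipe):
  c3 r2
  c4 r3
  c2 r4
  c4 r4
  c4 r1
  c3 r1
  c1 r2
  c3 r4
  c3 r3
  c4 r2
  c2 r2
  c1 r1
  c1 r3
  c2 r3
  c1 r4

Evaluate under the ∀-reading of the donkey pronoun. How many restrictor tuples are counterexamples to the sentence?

"it" takes "a recipe" as antecedent — a donkey pronoun bound across the clause boundary.
Strong reading: for every (c,r) with tested(c,r), published(c,r) ∧ revised(c,r).
Restrictor pairs: (c1,r1) ✗  (c1,r3) ✓  (c1,r4) ✓  (c2,r1) ✗  (c2,r2) ✓  (c2,r3) ✓  (c2,r4) ✗  (c3,r1) ✓  (c3,r2) ✓  (c4,r1) ✗
Counterexamples (restrictor pairs failing the scope): 4.

4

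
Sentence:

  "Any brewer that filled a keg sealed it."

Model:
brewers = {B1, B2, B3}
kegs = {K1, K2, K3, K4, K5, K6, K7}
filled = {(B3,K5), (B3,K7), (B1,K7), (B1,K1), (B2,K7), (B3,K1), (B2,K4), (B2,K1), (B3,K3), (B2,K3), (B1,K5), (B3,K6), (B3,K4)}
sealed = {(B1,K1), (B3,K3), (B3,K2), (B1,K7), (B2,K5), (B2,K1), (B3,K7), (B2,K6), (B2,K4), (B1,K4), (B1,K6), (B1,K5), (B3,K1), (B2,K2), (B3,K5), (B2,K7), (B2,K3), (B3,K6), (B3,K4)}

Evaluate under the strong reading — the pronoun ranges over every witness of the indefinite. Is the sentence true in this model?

"it" takes "a keg" as antecedent — a donkey pronoun bound across the clause boundary.
Strong reading: for every (b,k) with filled(b,k), sealed(b,k).
Restrictor pairs: (B1,K1) ✓  (B1,K5) ✓  (B1,K7) ✓  (B2,K1) ✓  (B2,K3) ✓  (B2,K4) ✓  (B2,K7) ✓  (B3,K1) ✓  (B3,K3) ✓  (B3,K4) ✓  (B3,K5) ✓  (B3,K6) ✓  (B3,K7) ✓
Every restrictor pair satisfies the scope.

True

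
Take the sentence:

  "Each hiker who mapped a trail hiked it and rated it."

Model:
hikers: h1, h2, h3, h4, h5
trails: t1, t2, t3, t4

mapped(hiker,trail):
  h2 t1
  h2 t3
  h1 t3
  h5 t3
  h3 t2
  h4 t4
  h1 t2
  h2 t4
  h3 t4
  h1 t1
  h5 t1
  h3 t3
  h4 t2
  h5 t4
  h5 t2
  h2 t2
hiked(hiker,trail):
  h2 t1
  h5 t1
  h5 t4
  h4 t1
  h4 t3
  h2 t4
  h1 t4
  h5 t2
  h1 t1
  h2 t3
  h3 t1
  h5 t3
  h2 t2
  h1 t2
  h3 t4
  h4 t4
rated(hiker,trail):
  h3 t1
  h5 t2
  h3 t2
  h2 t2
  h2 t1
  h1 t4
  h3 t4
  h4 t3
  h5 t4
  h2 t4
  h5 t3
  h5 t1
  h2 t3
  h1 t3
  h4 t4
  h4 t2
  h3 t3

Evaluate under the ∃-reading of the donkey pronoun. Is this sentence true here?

False

"it" takes "a trail" as antecedent — a donkey pronoun bound across the clause boundary.
Weak reading: every hiker h with some mapped-trail has at least one mapped-trail t such that hiked(h,t) ∧ rated(h,t).
Per hiker: h1:✗  h2:✓  h3:✓  h4:✓  h5:✓
h1 has no witness among its mapped-trails.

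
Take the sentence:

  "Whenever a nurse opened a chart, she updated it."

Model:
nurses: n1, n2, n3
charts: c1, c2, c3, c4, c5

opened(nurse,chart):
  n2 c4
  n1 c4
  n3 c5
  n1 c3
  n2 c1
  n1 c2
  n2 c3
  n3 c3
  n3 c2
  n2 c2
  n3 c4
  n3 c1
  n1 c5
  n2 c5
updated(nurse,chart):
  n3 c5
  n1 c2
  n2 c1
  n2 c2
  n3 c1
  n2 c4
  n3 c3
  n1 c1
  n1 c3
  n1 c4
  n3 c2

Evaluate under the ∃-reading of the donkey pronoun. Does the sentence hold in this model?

True

"it" takes "a chart" as antecedent — a donkey pronoun bound across the clause boundary.
Weak reading: every nurse n with some opened-chart has at least one opened-chart c such that updated(n,c).
Per nurse: n1:✓  n2:✓  n3:✓
Every nurse in the restrictor has a witness.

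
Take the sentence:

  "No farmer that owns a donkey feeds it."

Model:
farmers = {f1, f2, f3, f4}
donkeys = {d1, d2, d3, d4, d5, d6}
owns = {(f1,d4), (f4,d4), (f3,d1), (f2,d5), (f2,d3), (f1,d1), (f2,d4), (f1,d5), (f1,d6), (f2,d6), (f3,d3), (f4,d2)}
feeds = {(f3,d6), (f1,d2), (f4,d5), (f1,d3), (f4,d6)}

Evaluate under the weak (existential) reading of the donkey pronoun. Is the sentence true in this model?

"it" takes "a donkey" as antecedent — a donkey pronoun bound across the clause boundary.
Truth condition: for no (f,d) with owns(f,d) does feeds(f,d) hold.
Restrictor pairs — does the scope hold? (f1,d1):fails  (f1,d4):fails  (f1,d5):fails  (f1,d6):fails  (f2,d3):fails  (f2,d4):fails  (f2,d5):fails  (f2,d6):fails  (f3,d1):fails  (f3,d3):fails  (f4,d2):fails  (f4,d4):fails
Scope holds for no restrictor pair, so the sentence is true.

True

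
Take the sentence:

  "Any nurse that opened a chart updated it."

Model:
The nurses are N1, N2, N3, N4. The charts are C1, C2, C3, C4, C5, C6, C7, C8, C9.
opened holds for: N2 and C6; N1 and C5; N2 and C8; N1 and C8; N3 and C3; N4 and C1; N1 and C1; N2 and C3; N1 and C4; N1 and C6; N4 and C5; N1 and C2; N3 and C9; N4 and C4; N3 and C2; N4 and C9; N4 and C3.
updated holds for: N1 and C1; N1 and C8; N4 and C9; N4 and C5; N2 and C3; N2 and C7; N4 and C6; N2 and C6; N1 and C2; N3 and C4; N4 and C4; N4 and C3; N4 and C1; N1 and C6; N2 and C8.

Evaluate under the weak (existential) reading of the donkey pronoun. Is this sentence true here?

False

"it" takes "a chart" as antecedent — a donkey pronoun bound across the clause boundary.
Weak reading: every nurse n with some opened-chart has at least one opened-chart c such that updated(n,c).
Per nurse: N1:✓  N2:✓  N3:✗  N4:✓
N3 has no witness among its opened-charts.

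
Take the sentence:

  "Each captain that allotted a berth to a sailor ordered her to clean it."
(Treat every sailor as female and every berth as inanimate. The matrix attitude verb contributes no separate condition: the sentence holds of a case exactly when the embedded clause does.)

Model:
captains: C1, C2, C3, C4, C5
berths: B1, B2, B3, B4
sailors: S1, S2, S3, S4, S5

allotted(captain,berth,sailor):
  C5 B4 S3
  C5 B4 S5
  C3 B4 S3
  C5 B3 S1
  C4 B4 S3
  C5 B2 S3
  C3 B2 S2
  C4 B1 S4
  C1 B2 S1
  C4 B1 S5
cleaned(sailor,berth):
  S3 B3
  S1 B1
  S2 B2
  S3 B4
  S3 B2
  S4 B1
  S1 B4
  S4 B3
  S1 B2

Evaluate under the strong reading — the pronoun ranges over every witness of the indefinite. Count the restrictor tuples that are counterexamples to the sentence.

3

"her" takes "a sailor" as antecedent and "it" takes "a berth"; both are donkey pronouns co-varying with the restrictor.
Strong reading: for every (c,b,s) with allotted(c,b,s), cleaned(s,b).
Restrictor triples: (C1,B2,S1)→cleaned(S1,B2) ✓  (C3,B2,S2)→cleaned(S2,B2) ✓  (C3,B4,S3)→cleaned(S3,B4) ✓  (C4,B1,S4)→cleaned(S4,B1) ✓  (C4,B1,S5)→cleaned(S5,B1) ✗  (C4,B4,S3)→cleaned(S3,B4) ✓  (C5,B2,S3)→cleaned(S3,B2) ✓  (C5,B3,S1)→cleaned(S1,B3) ✗  (C5,B4,S3)→cleaned(S3,B4) ✓  (C5,B4,S5)→cleaned(S5,B4) ✗
Counterexamples (restrictor triples failing the scope): 3.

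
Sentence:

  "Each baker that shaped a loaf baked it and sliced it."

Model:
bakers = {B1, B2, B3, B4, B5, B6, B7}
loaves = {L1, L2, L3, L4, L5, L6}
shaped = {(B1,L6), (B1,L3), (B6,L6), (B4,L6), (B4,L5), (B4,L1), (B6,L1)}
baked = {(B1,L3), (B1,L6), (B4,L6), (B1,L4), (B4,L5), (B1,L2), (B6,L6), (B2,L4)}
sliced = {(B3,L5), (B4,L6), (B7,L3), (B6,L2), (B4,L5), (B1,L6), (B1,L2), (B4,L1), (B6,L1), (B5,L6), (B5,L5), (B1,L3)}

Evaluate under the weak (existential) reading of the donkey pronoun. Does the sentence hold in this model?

"it" takes "a loaf" as antecedent — a donkey pronoun bound across the clause boundary.
Weak reading: every baker b with some shaped-loaf has at least one shaped-loaf l such that baked(b,l) ∧ sliced(b,l).
Per baker: B1:✓  B4:✓  B6:✗
B6 has no witness among its shaped-loaves.

False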